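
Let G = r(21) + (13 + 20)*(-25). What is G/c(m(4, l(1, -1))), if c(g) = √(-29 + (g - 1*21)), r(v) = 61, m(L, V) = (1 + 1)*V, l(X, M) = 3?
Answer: 382*I*√11/11 ≈ 115.18*I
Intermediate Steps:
m(L, V) = 2*V
c(g) = √(-50 + g) (c(g) = √(-29 + (g - 21)) = √(-29 + (-21 + g)) = √(-50 + g))
G = -764 (G = 61 + (13 + 20)*(-25) = 61 + 33*(-25) = 61 - 825 = -764)
G/c(m(4, l(1, -1))) = -764/√(-50 + 2*3) = -764/√(-50 + 6) = -764*(-I*√11/22) = -(-382)*I*√11/11 = 382*I*√11/11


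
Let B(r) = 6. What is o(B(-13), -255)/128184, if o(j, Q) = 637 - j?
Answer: 631/128184 ≈ 0.0049226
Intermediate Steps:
o(B(-13), -255)/128184 = (637 - 1*6)/128184 = (637 - 6)*(1/128184) = 631*(1/128184) = 631/128184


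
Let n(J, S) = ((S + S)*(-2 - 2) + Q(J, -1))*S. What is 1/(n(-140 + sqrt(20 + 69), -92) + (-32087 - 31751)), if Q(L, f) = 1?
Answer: -1/131642 ≈ -7.5964e-6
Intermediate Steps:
n(J, S) = S*(1 - 8*S) (n(J, S) = ((S + S)*(-2 - 2) + 1)*S = ((2*S)*(-4) + 1)*S = (-8*S + 1)*S = (1 - 8*S)*S = S*(1 - 8*S))
1/(n(-140 + sqrt(20 + 69), -92) + (-32087 - 31751)) = 1/(-92*(1 - 8*(-92)) + (-32087 - 31751)) = 1/(-92*(1 + 736) - 63838) = 1/(-92*737 - 63838) = 1/(-67804 - 63838) = 1/(-131642) = -1/131642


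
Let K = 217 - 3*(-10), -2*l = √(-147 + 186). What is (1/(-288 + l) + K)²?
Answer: 2237939108674975/36683145723 + 109250516*√39/36683145723 ≈ 61007.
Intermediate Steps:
l = -√39/2 (l = -√(-147 + 186)/2 = -√39/2 ≈ -3.1225)
K = 247 (K = 217 - 1*(-30) = 217 + 30 = 247)
(1/(-288 + l) + K)² = (1/(-288 - √39/2) + 247)² = (247 + 1/(-288 - √39/2))²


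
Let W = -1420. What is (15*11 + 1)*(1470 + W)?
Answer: 8300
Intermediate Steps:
(15*11 + 1)*(1470 + W) = (15*11 + 1)*(1470 - 1420) = (165 + 1)*50 = 166*50 = 8300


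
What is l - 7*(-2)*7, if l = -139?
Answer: -41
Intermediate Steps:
l - 7*(-2)*7 = -139 - 7*(-2)*7 = -139 + 14*7 = -139 + 98 = -41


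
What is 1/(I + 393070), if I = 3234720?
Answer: 1/3627790 ≈ 2.7565e-7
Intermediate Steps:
1/(I + 393070) = 1/(3234720 + 393070) = 1/3627790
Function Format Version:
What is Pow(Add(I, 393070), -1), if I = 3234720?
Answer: Rational(1, 3627790) ≈ 2.7565e-7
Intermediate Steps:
Pow(Add(I, 393070), -1) = Pow(Add(3234720, 393070), -1) = Pow(3627790, -1) = Rational(1, 3627790)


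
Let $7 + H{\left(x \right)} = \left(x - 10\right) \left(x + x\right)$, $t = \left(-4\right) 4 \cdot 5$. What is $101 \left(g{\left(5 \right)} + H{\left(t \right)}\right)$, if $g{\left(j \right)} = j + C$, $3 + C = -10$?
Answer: $1452885$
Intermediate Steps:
$C = -13$ ($C = -3 - 10 = -13$)
$g{\left(j \right)} = -13 + j$ ($g{\left(j \right)} = j - 13 = -13 + j$)
$t = -80$ ($t = \left(-16\right) 5 = -80$)
$H{\left(x \right)} = -7 + 2 x \left(-10 + x\right)$ ($H{\left(x \right)} = -7 + \left(x - 10\right) \left(x + x\right) = -7 + \left(-10 + x\right) 2 x = -7 + 2 x \left(-10 + x\right)$)
$101 \left(g{\left(5 \right)} + H{\left(t \right)}\right) = 101 \left(\left(-13 + 5\right) - \left(-1593 - 12800\right)\right) = 101 \left(-8 + \left(-7 + 1600 + 2 \cdot 6400\right)\right) = 101 \left(-8 + \left(-7 + 1600 + 12800\right)\right) = 101 \left(-8 + 14393\right) = 101 \cdot 14385 = 1452885$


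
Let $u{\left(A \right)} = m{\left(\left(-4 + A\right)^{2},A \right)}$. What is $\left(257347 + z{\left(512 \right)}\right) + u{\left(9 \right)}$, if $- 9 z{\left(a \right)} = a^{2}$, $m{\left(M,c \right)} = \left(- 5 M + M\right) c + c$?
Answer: $\frac{2045960}{9} \approx 2.2733 \cdot 10^{5}$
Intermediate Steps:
$m{\left(M,c \right)} = c - 4 M c$ ($m{\left(M,c \right)} = - 4 M c + c = c - 4 M c$)
$u{\left(A \right)} = A \left(1 - 4 \left(-4 + A\right)^{2}\right)$
$z{\left(a \right)} = - \frac{a^{2}}{9}$
$\left(257347 + z{\left(512 \right)}\right) + u{\left(9 \right)} = \left(257347 - \frac{512^{2}}{9}\right) + \left(9 - 36 \left(-4 + 9\right)^{2}\right) = \left(257347 - \frac{262144}{9}\right) + \left(9 - 36 \cdot 5^{2}\right) = \left(257347 - \frac{262144}{9}\right) + \left(9 - 36 \cdot 25\right) = \frac{2053979}{9} + \left(9 - 900\right) = \frac{2053979}{9} - 891 = \frac{2045960}{9}$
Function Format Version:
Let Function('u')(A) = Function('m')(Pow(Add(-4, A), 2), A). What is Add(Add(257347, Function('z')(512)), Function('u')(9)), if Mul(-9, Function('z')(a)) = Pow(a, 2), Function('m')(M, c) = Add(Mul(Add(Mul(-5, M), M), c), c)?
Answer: Rational(2045960, 9) ≈ 2.2733e+5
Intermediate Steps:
Function('m')(M, c) = Add(c, Mul(-4, M, c)) (Function('m')(M, c) = Add(Mul(Mul(-4, M), c), c) = Add(Mul(-4, M, c), c) = Add(c, Mul(-4, M, c)))
Function('u')(A) = Mul(A, Add(1, Mul(-4, Pow(Add(-4, A), 2))))
Function('z')(a) = Mul(Rational(-1, 9), Pow(a, 2))
Add(Add(257347, Function('z')(512)), Function('u')(9)) = Add(Add(257347, Mul(Rational(-1, 9), Pow(512, 2))), Add(9, Mul(-4, 9, Pow(Add(-4, 9), 2)))) = Add(Add(257347, Mul(Rational(-1, 9), 262144)), Add(9, Mul(-4, 9, Pow(5, 2)))) = Add(Add(257347, Rational(-262144, 9)), Add(9, Mul(-4, 9, 25))) = Add(Rational(2053979, 9), Add(9, -900)) = Add(Rational(2053979, 9), -891) = Rational(2045960, 9)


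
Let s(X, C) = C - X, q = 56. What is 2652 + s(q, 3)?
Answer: 2599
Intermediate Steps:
2652 + s(q, 3) = 2652 + (3 - 1*56) = 2652 + (3 - 56) = 2652 - 53 = 2599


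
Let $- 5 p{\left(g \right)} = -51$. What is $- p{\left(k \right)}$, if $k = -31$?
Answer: $- \frac{51}{5} \approx -10.2$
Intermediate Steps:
$p{\left(g \right)} = \frac{51}{5}$ ($p{\left(g \right)} = \left(- \frac{1}{5}\right) \left(-51\right) = \frac{51}{5}$)
$- p{\left(k \right)} = \left(-1\right) \frac{51}{5} = - \frac{51}{5}$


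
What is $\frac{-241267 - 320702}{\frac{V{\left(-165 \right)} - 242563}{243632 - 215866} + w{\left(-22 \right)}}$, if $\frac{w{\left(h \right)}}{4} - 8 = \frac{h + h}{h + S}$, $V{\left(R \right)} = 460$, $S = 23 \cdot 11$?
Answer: $- \frac{327676256334}{13130333} \approx -24956.0$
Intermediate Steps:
$S = 253$
$w{\left(h \right)} = 32 + \frac{8 h}{253 + h}$ ($w{\left(h \right)} = 32 + 4 \frac{h + h}{h + 253} = 32 + 4 \frac{2 h}{253 + h} = 32 + \frac{8 h}{253 + h}$)
$\frac{-241267 - 320702}{\frac{V{\left(-165 \right)} - 242563}{243632 - 215866} + w{\left(-22 \right)}} = \frac{-241267 - 320702}{\frac{460 - 242563}{243632 - 215866} + \frac{8 \left(1012 + 5 \left(-22\right)\right)}{253 - 22}} = - \frac{561969}{- \frac{242103}{27766} + \frac{8 \left(1012 - 110\right)}{231}} = - \frac{561969}{\left(-242103\right) \frac{1}{27766} + 8 \cdot \frac{1}{231} \cdot 902} = - \frac{561969}{- \frac{242103}{27766} + \frac{656}{21}} = - \frac{561969}{\frac{13130333}{583086}} = \left(-561969\right) \frac{583086}{13130333} = - \frac{327676256334}{13130333}$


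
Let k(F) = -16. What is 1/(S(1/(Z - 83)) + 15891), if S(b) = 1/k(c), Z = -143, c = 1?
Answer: 16/254255 ≈ 6.2929e-5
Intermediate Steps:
S(b) = -1/16 (S(b) = 1/(-16) = -1/16)
1/(S(1/(Z - 83)) + 15891) = 1/(-1/16 + 15891) = 1/(254255/16) = 16/254255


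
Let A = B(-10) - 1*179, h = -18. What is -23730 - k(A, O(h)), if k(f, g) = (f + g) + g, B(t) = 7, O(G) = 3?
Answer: -23564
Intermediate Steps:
A = -172 (A = 7 - 1*179 = 7 - 179 = -172)
k(f, g) = f + 2*g
-23730 - k(A, O(h)) = -23730 - (-172 + 2*3) = -23730 - (-172 + 6) = -23730 - 1*(-166) = -23730 + 166 = -23564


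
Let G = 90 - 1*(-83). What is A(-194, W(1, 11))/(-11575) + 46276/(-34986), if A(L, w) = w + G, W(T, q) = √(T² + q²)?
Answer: -270848639/202481475 - √122/11575 ≈ -1.3386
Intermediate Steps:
G = 173 (G = 90 + 83 = 173)
A(L, w) = 173 + w (A(L, w) = w + 173 = 173 + w)
A(-194, W(1, 11))/(-11575) + 46276/(-34986) = (173 + √(1² + 11²))/(-11575) + 46276/(-34986) = (173 + √(1 + 121))*(-1/11575) + 46276*(-1/34986) = (173 + √122)*(-1/11575) - 23138/17493 = (-173/11575 - √122/11575) - 23138/17493 = -270848639/202481475 - √122/11575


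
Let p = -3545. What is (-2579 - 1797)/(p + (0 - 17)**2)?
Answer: 547/407 ≈ 1.3440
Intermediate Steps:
(-2579 - 1797)/(p + (0 - 17)**2) = (-2579 - 1797)/(-3545 + (0 - 17)**2) = -4376/(-3545 + (-17)**2) = -4376/(-3545 + 289) = -4376/(-3256) = -4376*(-1/3256) = 547/407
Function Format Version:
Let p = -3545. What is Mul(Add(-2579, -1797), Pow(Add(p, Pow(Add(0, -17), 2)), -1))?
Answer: Rational(547, 407) ≈ 1.3440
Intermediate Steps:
Mul(Add(-2579, -1797), Pow(Add(p, Pow(Add(0, -17), 2)), -1)) = Mul(Add(-2579, -1797), Pow(Add(-3545, Pow(Add(0, -17), 2)), -1)) = Mul(-4376, Pow(Add(-3545, Pow(-17, 2)), -1)) = Mul(-4376, Pow(Add(-3545, 289), -1)) = Mul(-4376, Pow(-3256, -1)) = Mul(-4376, Rational(-1, 3256)) = Rational(547, 407)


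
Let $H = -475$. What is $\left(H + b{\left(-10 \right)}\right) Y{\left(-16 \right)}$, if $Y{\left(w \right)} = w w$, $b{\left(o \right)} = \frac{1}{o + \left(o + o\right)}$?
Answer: $- \frac{1824128}{15} \approx -1.2161 \cdot 10^{5}$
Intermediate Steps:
$b{\left(o \right)} = \frac{1}{3 o}$ ($b{\left(o \right)} = \frac{1}{o + 2 o} = \frac{1}{3 o}$)
$Y{\left(w \right)} = w^{2}$
$\left(H + b{\left(-10 \right)}\right) Y{\left(-16 \right)} = \left(-475 + \frac{1}{3 \left(-10\right)}\right) \left(-16\right)^{2} = \left(-475 + \frac{1}{3} \left(- \frac{1}{10}\right)\right) 256 = \left(-475 - \frac{1}{30}\right) 256 = \left(- \frac{14251}{30}\right) 256 = - \frac{1824128}{15}$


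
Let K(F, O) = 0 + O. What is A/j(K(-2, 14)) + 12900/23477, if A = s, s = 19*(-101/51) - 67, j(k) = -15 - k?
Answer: 292804/70431 ≈ 4.1573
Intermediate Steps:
K(F, O) = O
s = -5336/51 (s = 19*(-101*1/51) - 67 = 19*(-101/51) - 67 = -1919/51 - 67 = -5336/51 ≈ -104.63)
A = -5336/51 ≈ -104.63
A/j(K(-2, 14)) + 12900/23477 = -5336/(51*(-15 - 1*14)) + 12900/23477 = -5336/(51*(-15 - 14)) + 12900*(1/23477) = -5336/51/(-29) + 12900/23477 = -5336/51*(-1/29) + 12900/23477 = 184/51 + 12900/23477 = 292804/70431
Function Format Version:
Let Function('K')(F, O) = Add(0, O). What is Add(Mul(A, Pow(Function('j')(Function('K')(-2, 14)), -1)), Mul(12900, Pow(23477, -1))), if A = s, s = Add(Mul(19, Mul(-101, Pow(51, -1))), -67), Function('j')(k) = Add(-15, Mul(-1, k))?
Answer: Rational(292804, 70431) ≈ 4.1573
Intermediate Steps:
Function('K')(F, O) = O
s = Rational(-5336, 51) (s = Add(Mul(19, Mul(-101, Rational(1, 51))), -67) = Add(Mul(19, Rational(-101, 51)), -67) = Add(Rational(-1919, 51), -67) = Rational(-5336, 51) ≈ -104.63)
A = Rational(-5336, 51) ≈ -104.63
Add(Mul(A, Pow(Function('j')(Function('K')(-2, 14)), -1)), Mul(12900, Pow(23477, -1))) = Add(Mul(Rational(-5336, 51), Pow(Add(-15, Mul(-1, 14)), -1)), Mul(12900, Pow(23477, -1))) = Add(Mul(Rational(-5336, 51), Pow(Add(-15, -14), -1)), Mul(12900, Rational(1, 23477))) = Add(Mul(Rational(-5336, 51), Pow(-29, -1)), Rational(12900, 23477)) = Add(Mul(Rational(-5336, 51), Rational(-1, 29)), Rational(12900, 23477)) = Add(Rational(184, 51), Rational(12900, 23477)) = Rational(292804, 70431)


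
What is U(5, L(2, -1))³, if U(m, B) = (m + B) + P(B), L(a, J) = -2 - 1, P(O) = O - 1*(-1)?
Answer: 0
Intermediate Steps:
P(O) = 1 + O (P(O) = O + 1 = 1 + O)
L(a, J) = -3
U(m, B) = 1 + m + 2*B (U(m, B) = (m + B) + (1 + B) = (B + m) + (1 + B) = 1 + m + 2*B)
U(5, L(2, -1))³ = (1 + 5 + 2*(-3))³ = (1 + 5 - 6)³ = 0³ = 0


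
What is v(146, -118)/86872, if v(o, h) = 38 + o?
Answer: 23/10859 ≈ 0.0021181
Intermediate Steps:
v(146, -118)/86872 = (38 + 146)/86872 = 184*(1/86872) = 23/10859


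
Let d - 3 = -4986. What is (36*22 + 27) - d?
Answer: 5802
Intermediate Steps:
d = -4983 (d = 3 - 4986 = -4983)
(36*22 + 27) - d = (36*22 + 27) - 1*(-4983) = (792 + 27) + 4983 = 819 + 4983 = 5802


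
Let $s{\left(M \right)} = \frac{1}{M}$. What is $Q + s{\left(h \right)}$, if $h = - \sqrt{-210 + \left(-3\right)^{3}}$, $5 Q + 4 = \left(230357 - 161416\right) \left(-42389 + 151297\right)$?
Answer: $\frac{7508226424}{5} + \frac{i \sqrt{237}}{237} \approx 1.5016 \cdot 10^{9} + 0.064957 i$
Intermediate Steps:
$Q = \frac{7508226424}{5}$ ($Q = - \frac{4}{5} + \frac{\left(230357 - 161416\right) \left(-42389 + 151297\right)}{5} = - \frac{4}{5} + \frac{68941 \cdot 108908}{5} = - \frac{4}{5} + \frac{1}{5} \cdot 7508226428 = - \frac{4}{5} + \frac{7508226428}{5} = \frac{7508226424}{5} \approx 1.5016 \cdot 10^{9}$)
$h = - i \sqrt{237}$ ($h = - \sqrt{-210 - 27} = - \sqrt{-237} = - i \sqrt{237} \approx - 15.395 i$)
$Q + s{\left(h \right)} = \frac{7508226424}{5} + \frac{1}{\left(-1\right) i \sqrt{237}} = \frac{7508226424}{5} + \frac{i \sqrt{237}}{237}$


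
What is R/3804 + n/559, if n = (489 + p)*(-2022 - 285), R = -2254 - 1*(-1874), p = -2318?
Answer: 4012694248/531609 ≈ 7548.2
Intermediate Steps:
R = -380 (R = -2254 + 1874 = -380)
n = 4219503 (n = (489 - 2318)*(-2022 - 285) = -1829*(-2307) = 4219503)
R/3804 + n/559 = -380/3804 + 4219503/559 = -380*1/3804 + 4219503*(1/559) = -95/951 + 4219503/559 = 4012694248/531609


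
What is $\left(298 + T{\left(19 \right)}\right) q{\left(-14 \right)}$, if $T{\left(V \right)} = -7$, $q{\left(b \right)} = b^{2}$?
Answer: $57036$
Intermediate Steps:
$\left(298 + T{\left(19 \right)}\right) q{\left(-14 \right)} = \left(298 - 7\right) \left(-14\right)^{2} = 291 \cdot 196 = 57036$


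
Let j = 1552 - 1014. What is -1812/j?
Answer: -906/269 ≈ -3.3680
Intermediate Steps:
j = 538
-1812/j = -1812/538 = -1812*1/538 = -906/269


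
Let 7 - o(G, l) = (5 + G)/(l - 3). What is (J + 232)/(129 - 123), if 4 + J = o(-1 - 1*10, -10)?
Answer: 3049/78 ≈ 39.090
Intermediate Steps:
o(G, l) = 7 - (5 + G)/(-3 + l) (o(G, l) = 7 - (5 + G)/(l - 3) = 7 - (5 + G)/(-3 + l))
J = 33/13 (J = -4 + (-26 - (-1 - 1*10) + 7*(-10))/(-3 - 10) = -4 + (-26 - (-1 - 10) - 70)/(-13) = -4 - (-26 - 1*(-11) - 70)/13 = -4 - (-26 + 11 - 70)/13 = -4 - 1/13*(-85) = -4 + 85/13 = 33/13 ≈ 2.5385)
(J + 232)/(129 - 123) = (33/13 + 232)/(129 - 123) = (3049/13)/6 = (3049/13)*(1/6) = 3049/78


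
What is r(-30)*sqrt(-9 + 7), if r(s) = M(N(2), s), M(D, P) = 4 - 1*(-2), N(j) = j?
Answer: 6*I*sqrt(2) ≈ 8.4853*I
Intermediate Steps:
M(D, P) = 6 (M(D, P) = 4 + 2 = 6)
r(s) = 6
r(-30)*sqrt(-9 + 7) = 6*sqrt(-9 + 7) = 6*sqrt(-2) = 6*(I*sqrt(2)) = 6*I*sqrt(2)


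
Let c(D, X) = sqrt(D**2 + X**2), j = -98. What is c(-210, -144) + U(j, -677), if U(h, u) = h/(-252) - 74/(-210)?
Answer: 467/630 + 6*sqrt(1801) ≈ 255.37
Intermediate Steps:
U(h, u) = 37/105 - h/252 (U(h, u) = h*(-1/252) - 74*(-1/210) = -h/252 + 37/105 = 37/105 - h/252)
c(-210, -144) + U(j, -677) = sqrt((-210)**2 + (-144)**2) + (37/105 - 1/252*(-98)) = sqrt(44100 + 20736) + (37/105 + 7/18) = sqrt(64836) + 467/630 = 6*sqrt(1801) + 467/630 = 467/630 + 6*sqrt(1801)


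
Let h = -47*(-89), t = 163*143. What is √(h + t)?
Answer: 2*√6873 ≈ 165.81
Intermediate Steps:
t = 23309
h = 4183
√(h + t) = √(4183 + 23309) = √27492 = 2*√6873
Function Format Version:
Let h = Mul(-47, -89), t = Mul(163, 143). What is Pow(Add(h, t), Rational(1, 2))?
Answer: Mul(2, Pow(6873, Rational(1, 2))) ≈ 165.81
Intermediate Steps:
t = 23309
h = 4183
Pow(Add(h, t), Rational(1, 2)) = Pow(Add(4183, 23309), Rational(1, 2)) = Pow(27492, Rational(1, 2)) = Mul(2, Pow(6873, Rational(1, 2)))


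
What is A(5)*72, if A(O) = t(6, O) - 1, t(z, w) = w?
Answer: 288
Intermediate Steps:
A(O) = -1 + O (A(O) = O - 1 = -1 + O)
A(5)*72 = (-1 + 5)*72 = 4*72 = 288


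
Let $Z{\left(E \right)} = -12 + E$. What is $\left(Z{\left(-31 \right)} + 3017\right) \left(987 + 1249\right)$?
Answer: $6649864$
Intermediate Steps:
$\left(Z{\left(-31 \right)} + 3017\right) \left(987 + 1249\right) = \left(\left(-12 - 31\right) + 3017\right) \left(987 + 1249\right) = \left(-43 + 3017\right) 2236 = 2974 \cdot 2236 = 6649864$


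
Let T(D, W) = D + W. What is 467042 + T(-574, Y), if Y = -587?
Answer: 465881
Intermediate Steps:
467042 + T(-574, Y) = 467042 + (-574 - 587) = 467042 - 1161 = 465881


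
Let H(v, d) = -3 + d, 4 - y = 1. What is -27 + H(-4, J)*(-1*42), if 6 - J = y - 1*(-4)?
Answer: 141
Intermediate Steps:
y = 3 (y = 4 - 1*1 = 4 - 1 = 3)
J = -1 (J = 6 - (3 - 1*(-4)) = 6 - (3 + 4) = 6 - 1*7 = 6 - 7 = -1)
-27 + H(-4, J)*(-1*42) = -27 + (-3 - 1)*(-1*42) = -27 - 4*(-42) = -27 + 168 = 141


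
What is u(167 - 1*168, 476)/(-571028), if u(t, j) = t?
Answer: 1/571028 ≈ 1.7512e-6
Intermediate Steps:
u(167 - 1*168, 476)/(-571028) = (167 - 1*168)/(-571028) = (167 - 168)*(-1/571028) = -1*(-1/571028) = 1/571028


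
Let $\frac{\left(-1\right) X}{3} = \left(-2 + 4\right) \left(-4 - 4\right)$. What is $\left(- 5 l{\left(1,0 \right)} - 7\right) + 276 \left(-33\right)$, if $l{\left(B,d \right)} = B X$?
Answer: $-9355$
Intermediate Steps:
$X = 48$ ($X = - 3 \left(-2 + 4\right) \left(-4 - 4\right) = - 3 \cdot 2 \left(-8\right) = \left(-3\right) \left(-16\right) = 48$)
$l{\left(B,d \right)} = 48 B$ ($l{\left(B,d \right)} = B 48 = 48 B$)
$\left(- 5 l{\left(1,0 \right)} - 7\right) + 276 \left(-33\right) = \left(- 5 \cdot 48 \cdot 1 - 7\right) + 276 \left(-33\right) = \left(\left(-5\right) 48 - 7\right) - 9108 = \left(-240 - 7\right) - 9108 = -247 - 9108 = -9355$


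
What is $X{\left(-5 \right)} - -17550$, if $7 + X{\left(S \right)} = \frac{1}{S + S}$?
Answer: $\frac{175429}{10} \approx 17543.0$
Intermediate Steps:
$X{\left(S \right)} = -7 + \frac{1}{2 S}$ ($X{\left(S \right)} = -7 + \frac{1}{S + S} = -7 + \frac{1}{2 S}$)
$X{\left(-5 \right)} - -17550 = \left(-7 + \frac{1}{2 \left(-5\right)}\right) - -17550 = \left(-7 + \frac{1}{2} \left(- \frac{1}{5}\right)\right) + 17550 = \left(-7 - \frac{1}{10}\right) + 17550 = - \frac{71}{10} + 17550 = \frac{175429}{10}$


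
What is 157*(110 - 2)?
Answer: 16956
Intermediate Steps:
157*(110 - 2) = 157*108 = 16956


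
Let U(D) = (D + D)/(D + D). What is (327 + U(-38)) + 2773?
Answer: 3101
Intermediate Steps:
U(D) = 1 (U(D) = (2*D)/((2*D)) = (2*D)*(1/(2*D)) = 1)
(327 + U(-38)) + 2773 = (327 + 1) + 2773 = 328 + 2773 = 3101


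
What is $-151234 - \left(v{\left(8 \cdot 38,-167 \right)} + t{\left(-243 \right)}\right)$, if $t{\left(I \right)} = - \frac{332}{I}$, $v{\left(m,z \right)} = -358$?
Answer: $- \frac{36663200}{243} \approx -1.5088 \cdot 10^{5}$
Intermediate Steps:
$-151234 - \left(v{\left(8 \cdot 38,-167 \right)} + t{\left(-243 \right)}\right) = -151234 - \left(-358 - \frac{332}{-243}\right) = -151234 - \left(-358 - - \frac{332}{243}\right) = -151234 - \left(-358 + \frac{332}{243}\right) = -151234 - - \frac{86662}{243} = -151234 + \frac{86662}{243} = - \frac{36663200}{243}$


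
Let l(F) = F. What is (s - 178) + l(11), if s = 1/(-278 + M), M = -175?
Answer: -75652/453 ≈ -167.00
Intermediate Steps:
s = -1/453 (s = 1/(-278 - 175) = 1/(-453) = -1/453 ≈ -0.0022075)
(s - 178) + l(11) = (-1/453 - 178) + 11 = -80635/453 + 11 = -75652/453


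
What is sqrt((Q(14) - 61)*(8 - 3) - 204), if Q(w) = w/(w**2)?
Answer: I*sqrt(99694)/14 ≈ 22.553*I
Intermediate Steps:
Q(w) = 1/w (Q(w) = w/w**2 = 1/w)
sqrt((Q(14) - 61)*(8 - 3) - 204) = sqrt((1/14 - 61)*(8 - 3) - 204) = sqrt((1/14 - 61)*5 - 204) = sqrt(-853/14*5 - 204) = sqrt(-4265/14 - 204) = sqrt(-7121/14) = I*sqrt(99694)/14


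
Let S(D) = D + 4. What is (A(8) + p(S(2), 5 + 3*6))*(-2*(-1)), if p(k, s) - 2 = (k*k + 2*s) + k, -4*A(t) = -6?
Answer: 183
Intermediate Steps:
A(t) = 3/2 (A(t) = -¼*(-6) = 3/2)
S(D) = 4 + D
p(k, s) = 2 + k + k² + 2*s (p(k, s) = 2 + ((k*k + 2*s) + k) = 2 + ((k² + 2*s) + k) = 2 + (k + k² + 2*s) = 2 + k + k² + 2*s)
(A(8) + p(S(2), 5 + 3*6))*(-2*(-1)) = (3/2 + (2 + (4 + 2) + (4 + 2)² + 2*(5 + 3*6)))*(-2*(-1)) = (3/2 + (2 + 6 + 6² + 2*(5 + 18)))*2 = (3/2 + (2 + 6 + 36 + 2*23))*2 = (3/2 + (2 + 6 + 36 + 46))*2 = (3/2 + 90)*2 = (183/2)*2 = 183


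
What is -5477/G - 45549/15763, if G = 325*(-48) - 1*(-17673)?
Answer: -180757028/32676699 ≈ -5.5317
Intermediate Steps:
G = 2073 (G = -15600 + 17673 = 2073)
-5477/G - 45549/15763 = -5477/2073 - 45549/15763 = -180757028/32676699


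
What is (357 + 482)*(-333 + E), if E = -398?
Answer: -613309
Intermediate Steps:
(357 + 482)*(-333 + E) = (357 + 482)*(-333 - 398) = 839*(-731) = -613309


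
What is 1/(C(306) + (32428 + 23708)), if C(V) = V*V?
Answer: 1/149772 ≈ 6.6768e-6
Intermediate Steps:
C(V) = V²
1/(C(306) + (32428 + 23708)) = 1/(306² + (32428 + 23708)) = 1/(93636 + 56136) = 1/149772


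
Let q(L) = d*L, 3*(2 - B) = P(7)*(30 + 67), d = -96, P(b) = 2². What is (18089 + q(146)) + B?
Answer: 11837/3 ≈ 3945.7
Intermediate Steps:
P(b) = 4
B = -382/3 (B = 2 - 4*(30 + 67)/3 = 2 - 4*97/3 = 2 - ⅓*388 = 2 - 388/3 = -382/3 ≈ -127.33)
q(L) = -96*L
(18089 + q(146)) + B = (18089 - 96*146) - 382/3 = (18089 - 14016) - 382/3 = 4073 - 382/3 = 11837/3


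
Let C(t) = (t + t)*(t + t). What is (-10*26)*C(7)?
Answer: -50960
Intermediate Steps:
C(t) = 4*t**2 (C(t) = (2*t)*(2*t) = 4*t**2)
(-10*26)*C(7) = (-10*26)*(4*7**2) = -1040*49 = -260*196 = -50960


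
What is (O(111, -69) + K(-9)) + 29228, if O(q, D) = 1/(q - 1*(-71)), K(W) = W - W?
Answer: 5319497/182 ≈ 29228.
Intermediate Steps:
K(W) = 0
O(q, D) = 1/(71 + q) (O(q, D) = 1/(q + 71) = 1/(71 + q))
(O(111, -69) + K(-9)) + 29228 = (1/(71 + 111) + 0) + 29228 = (1/182 + 0) + 29228 = 1/182 + 29228 = 5319497/182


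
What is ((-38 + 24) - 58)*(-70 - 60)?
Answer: 9360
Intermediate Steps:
((-38 + 24) - 58)*(-70 - 60) = (-14 - 58)*(-130) = -72*(-130) = 9360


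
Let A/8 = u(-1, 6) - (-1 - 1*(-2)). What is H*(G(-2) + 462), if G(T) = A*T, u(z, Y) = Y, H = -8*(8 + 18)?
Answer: -79456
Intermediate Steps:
H = -208 (H = -8*26 = -208)
A = 40 (A = 8*(6 - (-1 - 1*(-2))) = 8*(6 - (-1 + 2)) = 8*(6 - 1*1) = 8*(6 - 1) = 8*5 = 40)
G(T) = 40*T
H*(G(-2) + 462) = -208*(40*(-2) + 462) = -208*(-80 + 462) = -208*382 = -79456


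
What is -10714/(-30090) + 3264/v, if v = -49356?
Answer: 5980367/20626695 ≈ 0.28993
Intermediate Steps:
-10714/(-30090) + 3264/v = -10714/(-30090) + 3264/(-49356) = -10714*(-1/30090) + 3264*(-1/49356) = 5357/15045 - 272/4113 = 5980367/20626695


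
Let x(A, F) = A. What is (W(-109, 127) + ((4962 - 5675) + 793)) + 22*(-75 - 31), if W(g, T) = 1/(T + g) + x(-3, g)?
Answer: -40589/18 ≈ -2254.9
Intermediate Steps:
W(g, T) = -3 + 1/(T + g) (W(g, T) = 1/(T + g) - 3 = -3 + 1/(T + g))
(W(-109, 127) + ((4962 - 5675) + 793)) + 22*(-75 - 31) = ((1 - 3*127 - 3*(-109))/(127 - 109) + ((4962 - 5675) + 793)) + 22*(-75 - 31) = ((1 - 381 + 327)/18 + (-713 + 793)) + 22*(-106) = ((1/18)*(-53) + 80) - 2332 = (-53/18 + 80) - 2332 = 1387/18 - 2332 = -40589/18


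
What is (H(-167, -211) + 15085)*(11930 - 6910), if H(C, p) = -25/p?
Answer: 15978459200/211 ≈ 7.5727e+7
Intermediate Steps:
(H(-167, -211) + 15085)*(11930 - 6910) = (-25/(-211) + 15085)*(11930 - 6910) = (-25*(-1/211) + 15085)*5020 = (25/211 + 15085)*5020 = (3182960/211)*5020 = 15978459200/211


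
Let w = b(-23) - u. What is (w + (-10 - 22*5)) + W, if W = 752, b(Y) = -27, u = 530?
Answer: 75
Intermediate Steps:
w = -557 (w = -27 - 1*530 = -27 - 530 = -557)
(w + (-10 - 22*5)) + W = (-557 + (-10 - 22*5)) + 752 = (-557 + (-10 - 110)) + 752 = (-557 - 120) + 752 = -677 + 752 = 75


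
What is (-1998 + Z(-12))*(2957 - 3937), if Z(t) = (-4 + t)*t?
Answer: 1769880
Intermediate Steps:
Z(t) = t*(-4 + t)
(-1998 + Z(-12))*(2957 - 3937) = (-1998 - 12*(-4 - 12))*(2957 - 3937) = (-1998 - 12*(-16))*(-980) = (-1998 + 192)*(-980) = -1806*(-980) = 1769880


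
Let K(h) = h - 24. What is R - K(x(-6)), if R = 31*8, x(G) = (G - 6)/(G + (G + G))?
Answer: 814/3 ≈ 271.33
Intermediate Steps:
x(G) = (-6 + G)/(3*G) (x(G) = (-6 + G)/(G + 2*G) = (-6 + G)/((3*G)) = (-6 + G)*(1/(3*G)) = (-6 + G)/(3*G))
R = 248
K(h) = -24 + h
R - K(x(-6)) = 248 - (-24 + (1/3)*(-6 - 6)/(-6)) = 248 - (-24 + (1/3)*(-1/6)*(-12)) = 248 - (-24 + 2/3) = 248 - 1*(-70/3) = 248 + 70/3 = 814/3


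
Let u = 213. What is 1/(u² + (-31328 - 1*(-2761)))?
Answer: 1/16802 ≈ 5.9517e-5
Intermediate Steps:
1/(u² + (-31328 - 1*(-2761))) = 1/(213² + (-31328 - 1*(-2761))) = 1/(45369 + (-31328 + 2761)) = 1/(45369 - 28567) = 1/16802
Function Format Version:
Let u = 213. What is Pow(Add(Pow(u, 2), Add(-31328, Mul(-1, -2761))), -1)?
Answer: Rational(1, 16802) ≈ 5.9517e-5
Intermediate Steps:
Pow(Add(Pow(u, 2), Add(-31328, Mul(-1, -2761))), -1) = Pow(Add(Pow(213, 2), Add(-31328, Mul(-1, -2761))), -1) = Pow(Add(45369, Add(-31328, 2761)), -1) = Pow(Add(45369, -28567), -1) = Pow(16802, -1) = Rational(1, 16802)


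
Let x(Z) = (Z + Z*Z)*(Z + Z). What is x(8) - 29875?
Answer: -28723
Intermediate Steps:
x(Z) = 2*Z*(Z + Z²) (x(Z) = (Z + Z²)*(2*Z) = 2*Z*(Z + Z²))
x(8) - 29875 = 2*8²*(1 + 8) - 29875 = 2*64*9 - 29875 = 1152 - 29875 = -28723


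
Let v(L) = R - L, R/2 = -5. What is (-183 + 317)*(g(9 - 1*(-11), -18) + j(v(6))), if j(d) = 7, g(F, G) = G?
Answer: -1474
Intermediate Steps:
R = -10 (R = 2*(-5) = -10)
v(L) = -10 - L
(-183 + 317)*(g(9 - 1*(-11), -18) + j(v(6))) = (-183 + 317)*(-18 + 7) = 134*(-11) = -1474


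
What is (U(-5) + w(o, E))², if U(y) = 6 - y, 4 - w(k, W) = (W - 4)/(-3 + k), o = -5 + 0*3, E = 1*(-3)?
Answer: 12769/64 ≈ 199.52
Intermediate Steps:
E = -3
o = -5 (o = -5 + 0 = -5)
w(k, W) = 4 - (-4 + W)/(-3 + k) (w(k, W) = 4 - (W - 4)/(-3 + k) = 4 - (-4 + W)/(-3 + k))
(U(-5) + w(o, E))² = ((6 - 1*(-5)) + (-8 - 1*(-3) + 4*(-5))/(-3 - 5))² = ((6 + 5) + (-8 + 3 - 20)/(-8))² = (11 - ⅛*(-25))² = (11 + 25/8)² = (113/8)² = 12769/64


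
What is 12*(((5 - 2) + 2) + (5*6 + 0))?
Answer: 420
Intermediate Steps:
12*(((5 - 2) + 2) + (5*6 + 0)) = 12*((3 + 2) + (30 + 0)) = 12*(5 + 30) = 12*35 = 420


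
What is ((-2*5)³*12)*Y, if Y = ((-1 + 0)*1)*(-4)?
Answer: -48000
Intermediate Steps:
Y = 4 (Y = -1*1*(-4) = -1*(-4) = 4)
((-2*5)³*12)*Y = ((-2*5)³*12)*4 = ((-10)³*12)*4 = -1000*12*4 = -12000*4 = -48000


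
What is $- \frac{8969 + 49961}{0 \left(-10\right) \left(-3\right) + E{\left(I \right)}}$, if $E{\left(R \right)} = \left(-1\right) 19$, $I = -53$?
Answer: $\frac{58930}{19} \approx 3101.6$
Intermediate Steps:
$E{\left(R \right)} = -19$
$- \frac{8969 + 49961}{0 \left(-10\right) \left(-3\right) + E{\left(I \right)}} = - \frac{8969 + 49961}{0 \left(-10\right) \left(-3\right) - 19} = - \frac{58930}{0 \left(-3\right) - 19} = - \frac{58930}{0 - 19} = - \frac{58930}{-19} = - \frac{58930 \left(-1\right)}{19} = \left(-1\right) \left(- \frac{58930}{19}\right) = \frac{58930}{19}$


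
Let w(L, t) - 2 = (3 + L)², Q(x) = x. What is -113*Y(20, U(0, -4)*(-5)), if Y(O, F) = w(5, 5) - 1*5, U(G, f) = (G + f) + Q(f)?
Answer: -6893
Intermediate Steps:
w(L, t) = 2 + (3 + L)²
U(G, f) = G + 2*f (U(G, f) = (G + f) + f = G + 2*f)
Y(O, F) = 61 (Y(O, F) = (2 + (3 + 5)²) - 1*5 = (2 + 8²) - 5 = (2 + 64) - 5 = 66 - 5 = 61)
-113*Y(20, U(0, -4)*(-5)) = -113*61 = -6893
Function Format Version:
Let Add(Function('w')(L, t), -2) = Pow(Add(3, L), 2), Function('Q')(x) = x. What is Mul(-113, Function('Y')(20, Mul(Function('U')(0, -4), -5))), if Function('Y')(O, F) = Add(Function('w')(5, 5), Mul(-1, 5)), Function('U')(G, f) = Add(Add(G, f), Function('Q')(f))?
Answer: -6893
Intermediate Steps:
Function('w')(L, t) = Add(2, Pow(Add(3, L), 2))
Function('U')(G, f) = Add(G, Mul(2, f)) (Function('U')(G, f) = Add(Add(G, f), f) = Add(G, Mul(2, f)))
Function('Y')(O, F) = 61 (Function('Y')(O, F) = Add(Add(2, Pow(Add(3, 5), 2)), Mul(-1, 5)) = Add(Add(2, Pow(8, 2)), -5) = Add(Add(2, 64), -5) = Add(66, -5) = 61)
Mul(-113, Function('Y')(20, Mul(Function('U')(0, -4), -5))) = Mul(-113, 61) = -6893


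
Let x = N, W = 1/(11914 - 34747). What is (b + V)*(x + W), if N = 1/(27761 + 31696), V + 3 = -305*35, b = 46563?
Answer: -438084080/452527227 ≈ -0.96808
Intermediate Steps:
W = -1/22833 (W = 1/(-22833) = -1/22833 ≈ -4.3796e-5)
V = -10678 (V = -3 - 305*35 = -3 - 10675 = -10678)
N = 1/59457 ≈ 1.6819e-5
x = 1/59457 ≈ 1.6819e-5
(b + V)*(x + W) = (46563 - 10678)*(1/59457 - 1/22833) = 35885*(-12208/452527227) = -438084080/452527227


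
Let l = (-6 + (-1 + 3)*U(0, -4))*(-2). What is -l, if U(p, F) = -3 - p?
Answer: -24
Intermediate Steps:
l = 24 (l = (-6 + (-1 + 3)*(-3 - 1*0))*(-2) = (-6 + 2*(-3 + 0))*(-2) = (-6 + 2*(-3))*(-2) = (-6 - 6)*(-2) = -12*(-2) = 24)
-l = -1*24 = -24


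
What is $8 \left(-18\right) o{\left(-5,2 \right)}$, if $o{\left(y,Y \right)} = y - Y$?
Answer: $1008$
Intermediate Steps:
$8 \left(-18\right) o{\left(-5,2 \right)} = 8 \left(-18\right) \left(-5 - 2\right) = - 144 \left(-5 - 2\right) = \left(-144\right) \left(-7\right) = 1008$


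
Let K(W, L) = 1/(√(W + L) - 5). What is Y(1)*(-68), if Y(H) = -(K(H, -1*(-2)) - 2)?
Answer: -1666/11 - 34*√3/11 ≈ -156.81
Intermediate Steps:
K(W, L) = 1/(-5 + √(L + W)) (K(W, L) = 1/(√(L + W) - 5) = 1/(-5 + √(L + W)))
Y(H) = 2 - 1/(-5 + √(2 + H)) (Y(H) = -(1/(-5 + √(-1*(-2) + H)) - 2) = -(1/(-5 + √(2 + H)) - 2) = -(-2 + 1/(-5 + √(2 + H))) = 2 - 1/(-5 + √(2 + H)))
Y(1)*(-68) = ((-11 + 2*√(2 + 1))/(-5 + √(2 + 1)))*(-68) = ((-11 + 2*√3)/(-5 + √3))*(-68) = -68*(-11 + 2*√3)/(-5 + √3)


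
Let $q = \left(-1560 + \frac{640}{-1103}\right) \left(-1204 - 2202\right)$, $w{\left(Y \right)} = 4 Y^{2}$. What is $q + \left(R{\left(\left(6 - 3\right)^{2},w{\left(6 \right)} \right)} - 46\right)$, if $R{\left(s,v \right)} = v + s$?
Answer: $\frac{5862933941}{1103} \approx 5.3154 \cdot 10^{6}$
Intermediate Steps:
$R{\left(s,v \right)} = s + v$
$q = \frac{5862815920}{1103}$ ($q = \left(-1560 + 640 \left(- \frac{1}{1103}\right)\right) \left(-3406\right) = \left(-1560 - \frac{640}{1103}\right) \left(-3406\right) = \left(- \frac{1721320}{1103}\right) \left(-3406\right) = \frac{5862815920}{1103} \approx 5.3153 \cdot 10^{6}$)
$q + \left(R{\left(\left(6 - 3\right)^{2},w{\left(6 \right)} \right)} - 46\right) = \frac{5862815920}{1103} + \left(\left(\left(6 - 3\right)^{2} + 4 \cdot 6^{2}\right) - 46\right) = \frac{5862815920}{1103} + \left(\left(3^{2} + 4 \cdot 36\right) - 46\right) = \frac{5862815920}{1103} + \left(\left(9 + 144\right) - 46\right) = \frac{5862815920}{1103} + \left(153 - 46\right) = \frac{5862815920}{1103} + 107 = \frac{5862933941}{1103}$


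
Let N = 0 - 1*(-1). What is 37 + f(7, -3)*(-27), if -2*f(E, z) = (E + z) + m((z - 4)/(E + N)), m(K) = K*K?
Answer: 12971/128 ≈ 101.34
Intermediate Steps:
N = 1 (N = 0 + 1 = 1)
m(K) = K²
f(E, z) = -E/2 - z/2 - (-4 + z)²/(2*(1 + E)²) (f(E, z) = -((E + z) + ((z - 4)/(E + 1))²)/2 = -((E + z) + ((-4 + z)/(1 + E))²)/2 = -((E + z) + (-4 + z)²/(1 + E)²)/2 = -(E + z + (-4 + z)²/(1 + E)²)/2 = -E/2 - z/2 - (-4 + z)²/(2*(1 + E)²))
37 + f(7, -3)*(-27) = 37 + (-½*7 - ½*(-3) - (-4 - 3)²/(2*(1 + 7)²))*(-27) = 37 + (-7/2 + 3/2 - ½*(-7)²/8²)*(-27) = 37 + (-7/2 + 3/2 - ½*1/64*49)*(-27) = 37 + (-7/2 + 3/2 - 49/128)*(-27) = 37 - 305/128*(-27) = 37 + 8235/128 = 12971/128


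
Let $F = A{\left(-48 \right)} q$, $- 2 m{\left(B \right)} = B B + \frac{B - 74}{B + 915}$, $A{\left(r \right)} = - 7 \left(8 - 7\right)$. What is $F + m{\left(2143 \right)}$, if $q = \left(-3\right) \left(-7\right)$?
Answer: $- \frac{14044610163}{6116} \approx -2.2964 \cdot 10^{6}$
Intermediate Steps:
$A{\left(r \right)} = -7$ ($A{\left(r \right)} = \left(-7\right) 1 = -7$)
$q = 21$
$m{\left(B \right)} = - \frac{B^{2}}{2} - \frac{-74 + B}{2 \left(915 + B\right)}$ ($m{\left(B \right)} = - \frac{B B + \frac{B - 74}{B + 915}}{2} = - \frac{B^{2} + \frac{-74 + B}{915 + B}}{2} = - \frac{B^{2}}{2} - \frac{-74 + B}{2 \left(915 + B\right)}$)
$F = -147$ ($F = \left(-7\right) 21 = -147$)
$F + m{\left(2143 \right)} = -147 + \frac{74 - 2143 - 2143^{3} - 915 \cdot 2143^{2}}{2 \left(915 + 2143\right)} = -147 + \frac{74 - 2143 - 9841618207 - 4202090835}{2 \cdot 3058} = -147 + \frac{1}{2} \cdot \frac{1}{3058} \left(74 - 2143 - 9841618207 - 4202090835\right) = -147 + \frac{1}{2} \cdot \frac{1}{3058} \left(-14043711111\right) = -147 - \frac{14043711111}{6116} = - \frac{14044610163}{6116}$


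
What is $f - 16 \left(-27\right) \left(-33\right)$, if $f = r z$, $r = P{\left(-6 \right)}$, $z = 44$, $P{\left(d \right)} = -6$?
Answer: $-14520$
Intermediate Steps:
$r = -6$
$f = -264$ ($f = \left(-6\right) 44 = -264$)
$f - 16 \left(-27\right) \left(-33\right) = -264 - 16 \left(-27\right) \left(-33\right) = -264 - \left(-432\right) \left(-33\right) = -264 - 14256 = -14520$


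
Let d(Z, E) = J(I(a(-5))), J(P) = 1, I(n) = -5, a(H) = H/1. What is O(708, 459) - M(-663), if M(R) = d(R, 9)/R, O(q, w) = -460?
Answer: -304979/663 ≈ -460.00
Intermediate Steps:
a(H) = H (a(H) = H*1 = H)
d(Z, E) = 1
M(R) = 1/R
O(708, 459) - M(-663) = -460 - 1/(-663) = -460 - 1*(-1/663) = -460 + 1/663 = -304979/663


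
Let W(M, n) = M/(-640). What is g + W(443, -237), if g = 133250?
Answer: 85279557/640 ≈ 1.3325e+5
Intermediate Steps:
W(M, n) = -M/640 (W(M, n) = M*(-1/640) = -M/640)
g + W(443, -237) = 133250 - 1/640*443 = 133250 - 443/640 = 85279557/640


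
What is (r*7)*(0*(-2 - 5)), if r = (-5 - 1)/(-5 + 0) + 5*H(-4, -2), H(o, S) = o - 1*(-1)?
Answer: 0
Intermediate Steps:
H(o, S) = 1 + o (H(o, S) = o + 1 = 1 + o)
r = -69/5 (r = (-5 - 1)/(-5 + 0) + 5*(1 - 4) = -6/(-5) + 5*(-3) = -6*(-⅕) - 15 = 6/5 - 15 = -69/5 ≈ -13.800)
(r*7)*(0*(-2 - 5)) = (-69/5*7)*(0*(-2 - 5)) = -0*(-7) = -483/5*0 = 0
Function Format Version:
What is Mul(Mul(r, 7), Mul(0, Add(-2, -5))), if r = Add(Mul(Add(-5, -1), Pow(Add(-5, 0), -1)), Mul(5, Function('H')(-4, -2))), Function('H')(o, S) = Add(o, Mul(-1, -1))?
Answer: 0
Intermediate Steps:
Function('H')(o, S) = Add(1, o) (Function('H')(o, S) = Add(o, 1) = Add(1, o))
r = Rational(-69, 5) (r = Add(Mul(Add(-5, -1), Pow(Add(-5, 0), -1)), Mul(5, Add(1, -4))) = Add(Mul(-6, Pow(-5, -1)), Mul(5, -3)) = Add(Mul(-6, Rational(-1, 5)), -15) = Add(Rational(6, 5), -15) = Rational(-69, 5) ≈ -13.800)
Mul(Mul(r, 7), Mul(0, Add(-2, -5))) = Mul(Mul(Rational(-69, 5), 7), Mul(0, Add(-2, -5))) = Mul(Rational(-483, 5), Mul(0, -7)) = Mul(Rational(-483, 5), 0) = 0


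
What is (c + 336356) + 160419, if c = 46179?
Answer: 542954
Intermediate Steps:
(c + 336356) + 160419 = (46179 + 336356) + 160419 = 382535 + 160419 = 542954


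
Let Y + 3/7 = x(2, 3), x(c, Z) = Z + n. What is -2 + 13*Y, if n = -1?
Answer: 129/7 ≈ 18.429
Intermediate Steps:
x(c, Z) = -1 + Z (x(c, Z) = Z - 1 = -1 + Z)
Y = 11/7 (Y = -3/7 + (-1 + 3) = -3/7 + 2 = 11/7 ≈ 1.5714)
-2 + 13*Y = -2 + 13*(11/7) = -2 + 143/7 = 129/7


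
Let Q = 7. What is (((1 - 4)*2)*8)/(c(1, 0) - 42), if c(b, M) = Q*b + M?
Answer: 48/35 ≈ 1.3714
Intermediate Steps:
c(b, M) = M + 7*b (c(b, M) = 7*b + M = M + 7*b)
(((1 - 4)*2)*8)/(c(1, 0) - 42) = (((1 - 4)*2)*8)/((0 + 7*1) - 42) = (-3*2*8)/((0 + 7) - 42) = (-6*8)/(7 - 42) = -48/(-35) = -48*(-1/35) = 48/35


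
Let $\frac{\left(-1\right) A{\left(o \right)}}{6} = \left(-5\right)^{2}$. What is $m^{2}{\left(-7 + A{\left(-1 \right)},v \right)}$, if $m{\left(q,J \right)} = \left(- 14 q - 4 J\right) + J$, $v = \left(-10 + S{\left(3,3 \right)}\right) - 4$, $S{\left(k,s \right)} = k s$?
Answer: $4897369$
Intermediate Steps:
$A{\left(o \right)} = -150$ ($A{\left(o \right)} = - 6 \left(-5\right)^{2} = \left(-6\right) 25 = -150$)
$v = -5$ ($v = \left(-10 + 3 \cdot 3\right) - 4 = \left(-10 + 9\right) - 4 = -1 - 4 = -5$)
$m{\left(q,J \right)} = - 14 q - 3 J$
$m^{2}{\left(-7 + A{\left(-1 \right)},v \right)} = \left(- 14 \left(-7 - 150\right) - -15\right)^{2} = \left(\left(-14\right) \left(-157\right) + 15\right)^{2} = \left(2198 + 15\right)^{2} = 2213^{2} = 4897369$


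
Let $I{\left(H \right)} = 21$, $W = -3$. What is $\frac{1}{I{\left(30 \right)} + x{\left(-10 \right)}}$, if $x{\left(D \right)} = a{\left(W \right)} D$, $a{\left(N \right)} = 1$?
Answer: $\frac{1}{11} \approx 0.090909$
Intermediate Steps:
$x{\left(D \right)} = D$ ($x{\left(D \right)} = 1 D = D$)
$\frac{1}{I{\left(30 \right)} + x{\left(-10 \right)}} = \frac{1}{21 - 10} = \frac{1}{11}$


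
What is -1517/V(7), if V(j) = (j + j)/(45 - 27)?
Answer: -13653/7 ≈ -1950.4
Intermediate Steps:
V(j) = j/9 (V(j) = (2*j)/18 = (2*j)*(1/18) = j/9)
-1517/V(7) = -1517/((1/9)*7) = -1517/7/9 = -1517*9/7 = -13653/7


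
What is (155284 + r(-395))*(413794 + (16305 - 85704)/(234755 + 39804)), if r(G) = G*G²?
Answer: -6984177306238169177/274559 ≈ -2.5438e+13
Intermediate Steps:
r(G) = G³
(155284 + r(-395))*(413794 + (16305 - 85704)/(234755 + 39804)) = (155284 + (-395)³)*(413794 + (16305 - 85704)/(234755 + 39804)) = (155284 - 61629875)*(413794 - 69399/274559) = -61474591*(413794 - 69399*1/274559) = -61474591*(413794 - 69399/274559) = -61474591*113610797447/274559 = -6984177306238169177/274559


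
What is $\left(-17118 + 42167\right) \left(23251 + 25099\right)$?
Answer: $1211119150$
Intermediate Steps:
$\left(-17118 + 42167\right) \left(23251 + 25099\right) = 25049 \cdot 48350 = 1211119150$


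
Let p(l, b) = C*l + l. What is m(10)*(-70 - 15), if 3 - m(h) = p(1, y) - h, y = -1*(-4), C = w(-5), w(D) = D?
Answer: -1445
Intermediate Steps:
C = -5
y = 4
p(l, b) = -4*l (p(l, b) = -5*l + l = -4*l)
m(h) = 7 + h (m(h) = 3 - (-4*1 - h) = 3 - (-4 - h) = 3 + (4 + h) = 7 + h)
m(10)*(-70 - 15) = (7 + 10)*(-70 - 15) = 17*(-85) = -1445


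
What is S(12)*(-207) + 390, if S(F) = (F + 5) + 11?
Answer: -5406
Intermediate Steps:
S(F) = 16 + F (S(F) = (5 + F) + 11 = 16 + F)
S(12)*(-207) + 390 = (16 + 12)*(-207) + 390 = 28*(-207) + 390 = -5796 + 390 = -5406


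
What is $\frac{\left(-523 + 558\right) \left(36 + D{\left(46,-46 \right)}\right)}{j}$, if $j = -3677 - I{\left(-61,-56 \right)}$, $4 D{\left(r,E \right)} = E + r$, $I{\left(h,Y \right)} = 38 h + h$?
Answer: $- \frac{630}{649} \approx -0.97072$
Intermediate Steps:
$I{\left(h,Y \right)} = 39 h$
$D{\left(r,E \right)} = \frac{E}{4} + \frac{r}{4}$ ($D{\left(r,E \right)} = \frac{E + r}{4} = \frac{E}{4} + \frac{r}{4}$)
$j = -1298$ ($j = -3677 - 39 \left(-61\right) = -3677 - -2379 = -3677 + 2379 = -1298$)
$\frac{\left(-523 + 558\right) \left(36 + D{\left(46,-46 \right)}\right)}{j} = \frac{\left(-523 + 558\right) \left(36 + \left(\frac{1}{4} \left(-46\right) + \frac{1}{4} \cdot 46\right)\right)}{-1298} = 35 \left(36 + \left(- \frac{23}{2} + \frac{23}{2}\right)\right) \left(- \frac{1}{1298}\right) = 35 \left(36 + 0\right) \left(- \frac{1}{1298}\right) = 35 \cdot 36 \left(- \frac{1}{1298}\right) = 1260 \left(- \frac{1}{1298}\right) = - \frac{630}{649}$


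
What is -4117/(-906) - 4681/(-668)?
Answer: 3495571/302604 ≈ 11.552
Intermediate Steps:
-4117/(-906) - 4681/(-668) = -4117*(-1/906) - 4681*(-1/668) = 4117/906 + 4681/668 = 3495571/302604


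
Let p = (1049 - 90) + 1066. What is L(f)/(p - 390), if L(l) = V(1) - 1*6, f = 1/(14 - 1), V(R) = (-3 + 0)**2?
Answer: 1/545 ≈ 0.0018349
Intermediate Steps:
p = 2025 (p = 959 + 1066 = 2025)
V(R) = 9 (V(R) = (-3)**2 = 9)
f = 1/13 ≈ 0.076923
L(l) = 3 (L(l) = 9 - 1*6 = 9 - 6 = 3)
L(f)/(p - 390) = 3/(2025 - 390) = 3/1635 = (1/1635)*3 = 1/545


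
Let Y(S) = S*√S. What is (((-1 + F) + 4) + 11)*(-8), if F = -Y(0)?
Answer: -112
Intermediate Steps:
Y(S) = S^(3/2)
F = 0 (F = -0^(3/2) = -1*0 = 0)
(((-1 + F) + 4) + 11)*(-8) = (((-1 + 0) + 4) + 11)*(-8) = ((-1 + 4) + 11)*(-8) = (3 + 11)*(-8) = 14*(-8) = -112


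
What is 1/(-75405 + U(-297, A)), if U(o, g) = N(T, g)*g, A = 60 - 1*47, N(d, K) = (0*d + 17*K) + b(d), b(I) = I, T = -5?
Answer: -1/72597 ≈ -1.3775e-5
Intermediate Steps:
N(d, K) = d + 17*K (N(d, K) = (0*d + 17*K) + d = (0 + 17*K) + d = 17*K + d = d + 17*K)
A = 13 (A = 60 - 47 = 13)
U(o, g) = g*(-5 + 17*g) (U(o, g) = (-5 + 17*g)*g = g*(-5 + 17*g))
1/(-75405 + U(-297, A)) = 1/(-75405 + 13*(-5 + 17*13)) = 1/(-75405 + 13*(-5 + 221)) = 1/(-75405 + 13*216) = 1/(-75405 + 2808) = 1/(-72597) = -1/72597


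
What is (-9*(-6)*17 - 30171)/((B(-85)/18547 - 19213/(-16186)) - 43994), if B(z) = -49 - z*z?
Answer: 2927267186242/4402278943667 ≈ 0.66494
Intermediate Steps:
B(z) = -49 - z**2
(-9*(-6)*17 - 30171)/((B(-85)/18547 - 19213/(-16186)) - 43994) = (-9*(-6)*17 - 30171)/(((-49 - 1*(-85)**2)/18547 - 19213/(-16186)) - 43994) = (54*17 - 30171)/(((-49 - 1*7225)*(1/18547) - 19213*(-1/16186)) - 43994) = (918 - 30171)/(((-49 - 7225)*(1/18547) + 19213/16186) - 43994) = -29253/((-7274*1/18547 + 19213/16186) - 43994) = -29253/((-7274/18547 + 19213/16186) - 43994) = -29253/(238606547/300201742 - 43994) = -29253/(-13206836831001/300201742) = -29253*(-300201742/13206836831001) = 2927267186242/4402278943667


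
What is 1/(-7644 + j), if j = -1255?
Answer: -1/8899 ≈ -0.00011237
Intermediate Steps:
1/(-7644 + j) = 1/(-7644 - 1255) = 1/(-8899) = -1/8899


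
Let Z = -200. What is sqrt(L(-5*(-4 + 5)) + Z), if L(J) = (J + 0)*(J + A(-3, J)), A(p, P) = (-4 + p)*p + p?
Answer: I*sqrt(265) ≈ 16.279*I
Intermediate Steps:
A(p, P) = p + p*(-4 + p) (A(p, P) = p*(-4 + p) + p = p + p*(-4 + p))
L(J) = J*(18 + J) (L(J) = (J + 0)*(J - 3*(-3 - 3)) = J*(J - 3*(-6)) = J*(J + 18) = J*(18 + J))
sqrt(L(-5*(-4 + 5)) + Z) = sqrt((-5*(-4 + 5))*(18 - 5*(-4 + 5)) - 200) = sqrt((-5*1)*(18 - 5*1) - 200) = sqrt(-5*(18 - 5) - 200) = sqrt(-5*13 - 200) = sqrt(-65 - 200) = sqrt(-265) = I*sqrt(265)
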